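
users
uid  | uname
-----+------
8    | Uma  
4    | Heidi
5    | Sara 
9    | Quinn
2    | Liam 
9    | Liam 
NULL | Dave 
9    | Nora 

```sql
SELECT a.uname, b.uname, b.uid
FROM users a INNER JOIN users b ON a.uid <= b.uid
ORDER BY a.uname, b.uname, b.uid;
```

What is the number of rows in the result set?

INNER JOIN keeps only pairs where the ON condition holds.
Matching on a.uid <= b.uid. A NULL in a compared column never satisfies the condition.
Matched pairs: 31.
Total: 31 rows.

31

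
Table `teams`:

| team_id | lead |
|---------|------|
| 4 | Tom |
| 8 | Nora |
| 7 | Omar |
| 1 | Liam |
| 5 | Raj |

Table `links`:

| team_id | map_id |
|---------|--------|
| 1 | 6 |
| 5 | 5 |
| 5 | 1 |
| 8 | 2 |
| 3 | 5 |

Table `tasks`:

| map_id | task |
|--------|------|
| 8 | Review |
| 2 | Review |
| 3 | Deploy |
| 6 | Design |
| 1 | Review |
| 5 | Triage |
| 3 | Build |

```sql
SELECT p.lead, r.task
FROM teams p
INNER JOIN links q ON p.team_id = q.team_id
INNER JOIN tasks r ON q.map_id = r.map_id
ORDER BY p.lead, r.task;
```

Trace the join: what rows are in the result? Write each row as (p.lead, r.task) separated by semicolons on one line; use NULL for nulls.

(Liam, Design); (Nora, Review); (Raj, Review); (Raj, Triage)

Evaluate left to right. First `teams p INNER JOIN links q` on team_id: 4 row(s).
Then INNER JOIN `tasks r` on map_id: keep only rows whose q.map_id appears in r.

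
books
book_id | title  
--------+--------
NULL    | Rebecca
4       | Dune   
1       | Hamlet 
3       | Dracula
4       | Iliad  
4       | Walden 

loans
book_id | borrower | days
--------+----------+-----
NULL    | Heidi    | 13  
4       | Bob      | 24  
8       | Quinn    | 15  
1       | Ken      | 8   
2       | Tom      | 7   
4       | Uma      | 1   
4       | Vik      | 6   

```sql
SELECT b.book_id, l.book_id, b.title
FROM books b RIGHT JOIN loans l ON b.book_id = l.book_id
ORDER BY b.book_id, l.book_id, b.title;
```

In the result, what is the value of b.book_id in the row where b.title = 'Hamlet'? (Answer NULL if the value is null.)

1

RIGHT JOIN keeps every row from `loans`; unmatched rows get NULL for `books`'s columns.
Matching on b.book_id = l.book_id. A NULL in a compared column never satisfies the condition.
- b row (book_id=NULL): no match.
- b row (book_id=4): matches 3 l row(s) → 3 output row(s).
- b row (book_id=1): matches 1 l row(s) → 1 output row(s).
- b row (book_id=3): no match.
- b row (book_id=4): matches 3 l row(s) → 3 output row(s).
- b row (book_id=4): matches 3 l row(s) → 3 output row(s).
- 3 l row(s) had no b match → kept, b columns NULL.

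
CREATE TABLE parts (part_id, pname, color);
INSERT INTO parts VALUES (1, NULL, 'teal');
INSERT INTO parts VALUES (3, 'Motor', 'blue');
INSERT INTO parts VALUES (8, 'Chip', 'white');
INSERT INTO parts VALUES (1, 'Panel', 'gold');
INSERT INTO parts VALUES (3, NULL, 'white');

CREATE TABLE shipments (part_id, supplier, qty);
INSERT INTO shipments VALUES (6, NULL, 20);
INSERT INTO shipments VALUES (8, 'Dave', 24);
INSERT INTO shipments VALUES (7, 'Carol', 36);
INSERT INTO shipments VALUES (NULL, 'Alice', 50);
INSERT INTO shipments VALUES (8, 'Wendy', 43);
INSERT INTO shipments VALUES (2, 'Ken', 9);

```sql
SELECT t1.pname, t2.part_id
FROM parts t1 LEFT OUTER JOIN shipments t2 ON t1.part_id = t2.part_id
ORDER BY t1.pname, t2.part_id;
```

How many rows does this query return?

6

LEFT JOIN keeps every row from `parts`; unmatched rows get NULL for `shipments`'s columns.
Matching on t1.part_id = t2.part_id. A NULL in a compared column never satisfies the condition.
Matched pairs: 2; unmatched t1 rows kept: 4.
Total: 2 matched + 4 padded = 6 rows.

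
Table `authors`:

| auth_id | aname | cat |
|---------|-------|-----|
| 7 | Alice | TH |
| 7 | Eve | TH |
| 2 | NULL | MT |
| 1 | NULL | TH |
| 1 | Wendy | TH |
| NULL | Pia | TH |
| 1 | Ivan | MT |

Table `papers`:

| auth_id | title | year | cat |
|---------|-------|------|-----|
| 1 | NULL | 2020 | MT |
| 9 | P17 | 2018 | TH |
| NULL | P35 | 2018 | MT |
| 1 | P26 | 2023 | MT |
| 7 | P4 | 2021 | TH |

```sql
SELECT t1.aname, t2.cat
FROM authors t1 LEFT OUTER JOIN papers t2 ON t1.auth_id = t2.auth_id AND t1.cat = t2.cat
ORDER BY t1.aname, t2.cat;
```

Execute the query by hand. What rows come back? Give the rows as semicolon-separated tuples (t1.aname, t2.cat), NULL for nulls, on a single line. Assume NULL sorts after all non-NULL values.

(Alice, TH); (Eve, TH); (Ivan, MT); (Ivan, MT); (Pia, NULL); (Wendy, NULL); (NULL, NULL); (NULL, NULL)

LEFT JOIN keeps every row from `authors`; unmatched rows get NULL for `papers`'s columns.
Matching on t1.auth_id = t2.auth_id AND t1.cat = t2.cat. A NULL in a compared column never satisfies the condition.
- t1 (auth_id=7, cat=TH) pairs with 1 row(s) of t2.
- t1 (auth_id=7, cat=TH) pairs with 1 row(s) of t2.
- t1 (auth_id=2, cat=MT) has no partner → padded with NULL.
- t1 (auth_id=1, cat=TH) has no partner → padded with NULL.
- t1 (auth_id=1, cat=TH) has no partner → padded with NULL.
- t1 (auth_id=NULL, cat=TH) has no partner → padded with NULL.
- t1 (auth_id=1, cat=MT) pairs with 2 row(s) of t2.
After projecting and ordering:
t1.aname | t2.cat
Alice | TH
Eve | TH
Ivan | MT
Ivan | MT
Pia | NULL
Wendy | NULL
NULL | NULL
NULL | NULL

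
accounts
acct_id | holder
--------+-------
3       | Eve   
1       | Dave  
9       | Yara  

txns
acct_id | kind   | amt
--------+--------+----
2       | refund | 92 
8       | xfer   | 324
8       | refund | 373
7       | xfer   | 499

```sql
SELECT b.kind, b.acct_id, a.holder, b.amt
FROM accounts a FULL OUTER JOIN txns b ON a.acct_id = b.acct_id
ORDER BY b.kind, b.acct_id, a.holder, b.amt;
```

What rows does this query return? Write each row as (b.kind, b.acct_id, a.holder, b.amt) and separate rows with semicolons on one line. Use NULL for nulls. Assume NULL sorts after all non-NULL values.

(refund, 2, NULL, 92); (refund, 8, NULL, 373); (xfer, 7, NULL, 499); (xfer, 8, NULL, 324); (NULL, NULL, Dave, NULL); (NULL, NULL, Eve, NULL); (NULL, NULL, Yara, NULL)

FULL OUTER JOIN keeps every row from both sides; unmatched rows get NULL for the other side's columns.
Matching on a.acct_id = b.acct_id.
Matched pairs: 0; unmatched a rows kept: 3; unmatched b rows kept: 4.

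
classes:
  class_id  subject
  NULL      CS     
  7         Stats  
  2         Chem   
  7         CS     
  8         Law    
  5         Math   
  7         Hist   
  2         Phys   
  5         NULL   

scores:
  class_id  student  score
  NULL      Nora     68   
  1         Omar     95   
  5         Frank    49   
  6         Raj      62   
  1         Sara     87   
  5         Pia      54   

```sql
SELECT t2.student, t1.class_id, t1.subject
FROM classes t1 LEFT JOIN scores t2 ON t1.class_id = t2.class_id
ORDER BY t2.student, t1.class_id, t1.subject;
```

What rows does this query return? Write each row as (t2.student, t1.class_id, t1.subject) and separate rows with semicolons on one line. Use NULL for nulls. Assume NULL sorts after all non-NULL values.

(Frank, 5, Math); (Frank, 5, NULL); (Pia, 5, Math); (Pia, 5, NULL); (NULL, 2, Chem); (NULL, 2, Phys); (NULL, 7, CS); (NULL, 7, Hist); (NULL, 7, Stats); (NULL, 8, Law); (NULL, NULL, CS)

LEFT JOIN keeps every row from `classes`; unmatched rows get NULL for `scores`'s columns.
Matching on t1.class_id = t2.class_id. A NULL in a compared column never satisfies the condition.
- class_id=NULL: no t2 row matches, row kept with t2 columns NULL.
- class_id=7: no t2 row matches, row kept with t2 columns NULL.
- class_id=2: no t2 row matches, row kept with t2 columns NULL.
- class_id=7: no t2 row matches, row kept with t2 columns NULL.
- class_id=8: no t2 row matches, row kept with t2 columns NULL.
- class_id=5: 2 matching t2 row(s), so 2 row(s) emitted.
- class_id=7: no t2 row matches, row kept with t2 columns NULL.
- class_id=2: no t2 row matches, row kept with t2 columns NULL.
- class_id=5: 2 matching t2 row(s), so 2 row(s) emitted.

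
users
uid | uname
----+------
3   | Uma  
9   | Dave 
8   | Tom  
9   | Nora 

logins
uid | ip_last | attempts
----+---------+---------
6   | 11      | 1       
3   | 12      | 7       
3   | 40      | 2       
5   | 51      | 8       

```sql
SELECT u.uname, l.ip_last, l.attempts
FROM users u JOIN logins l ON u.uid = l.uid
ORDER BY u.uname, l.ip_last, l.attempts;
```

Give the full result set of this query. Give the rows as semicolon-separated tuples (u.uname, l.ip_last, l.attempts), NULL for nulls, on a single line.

INNER JOIN keeps only pairs where the ON condition holds.
Matching on u.uid = l.uid.
- u (uid=3) pairs with 2 row(s) of l.
- u (uid=9) has no partner → excluded.
- u (uid=8) has no partner → excluded.
- u (uid=9) has no partner → excluded.
After projecting and ordering:
u.uname | l.ip_last | l.attempts
Uma | 12 | 7
Uma | 40 | 2

(Uma, 12, 7); (Uma, 40, 2)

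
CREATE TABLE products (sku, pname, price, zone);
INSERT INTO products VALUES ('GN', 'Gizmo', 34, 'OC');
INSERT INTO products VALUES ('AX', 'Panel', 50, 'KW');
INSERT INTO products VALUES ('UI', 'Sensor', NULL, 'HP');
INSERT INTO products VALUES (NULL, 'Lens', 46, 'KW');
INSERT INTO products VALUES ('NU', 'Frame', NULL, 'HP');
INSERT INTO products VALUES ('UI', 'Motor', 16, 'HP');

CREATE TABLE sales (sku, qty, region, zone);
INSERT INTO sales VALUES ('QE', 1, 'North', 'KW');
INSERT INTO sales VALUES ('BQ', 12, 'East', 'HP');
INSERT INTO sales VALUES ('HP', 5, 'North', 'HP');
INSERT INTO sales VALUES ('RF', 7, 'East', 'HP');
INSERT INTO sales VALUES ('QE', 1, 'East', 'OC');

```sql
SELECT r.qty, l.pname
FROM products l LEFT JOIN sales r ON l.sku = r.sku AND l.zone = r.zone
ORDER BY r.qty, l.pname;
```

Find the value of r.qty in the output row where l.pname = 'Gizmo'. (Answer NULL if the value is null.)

NULL

LEFT JOIN keeps every row from `products`; unmatched rows get NULL for `sales`'s columns.
Matching on l.sku = r.sku AND l.zone = r.zone. A NULL in a compared column never satisfies the condition.
- l[0] sku=GN, zone=OC → no match; kept with NULLs on the r side.
- l[1] sku=AX, zone=KW → no match; kept with NULLs on the r side.
- l[2] sku=UI, zone=HP → no match; kept with NULLs on the r side.
- l[3] sku=NULL, zone=KW → no match; kept with NULLs on the r side.
- l[4] sku=NU, zone=HP → no match; kept with NULLs on the r side.
- l[5] sku=UI, zone=HP → no match; kept with NULLs on the r side.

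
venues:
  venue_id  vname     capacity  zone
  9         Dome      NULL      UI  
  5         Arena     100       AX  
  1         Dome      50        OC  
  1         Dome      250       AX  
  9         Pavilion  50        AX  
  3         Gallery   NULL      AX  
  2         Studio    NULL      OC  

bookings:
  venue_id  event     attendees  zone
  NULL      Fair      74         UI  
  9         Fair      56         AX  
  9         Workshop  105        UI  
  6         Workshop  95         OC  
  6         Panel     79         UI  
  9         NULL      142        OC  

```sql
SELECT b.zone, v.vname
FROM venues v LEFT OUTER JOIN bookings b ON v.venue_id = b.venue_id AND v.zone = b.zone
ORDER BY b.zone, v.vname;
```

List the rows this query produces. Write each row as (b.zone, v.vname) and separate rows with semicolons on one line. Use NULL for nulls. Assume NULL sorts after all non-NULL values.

(AX, Pavilion); (UI, Dome); (NULL, Arena); (NULL, Dome); (NULL, Dome); (NULL, Gallery); (NULL, Studio)

LEFT JOIN keeps every row from `venues`; unmatched rows get NULL for `bookings`'s columns.
Matching on v.venue_id = b.venue_id AND v.zone = b.zone. A NULL in a compared column never satisfies the condition.
- venue_id=9, zone=UI: 1 matching b row(s), so 1 row(s) emitted.
- venue_id=5, zone=AX: no b row matches, row kept with b columns NULL.
- venue_id=1, zone=OC: no b row matches, row kept with b columns NULL.
- venue_id=1, zone=AX: no b row matches, row kept with b columns NULL.
- venue_id=9, zone=AX: 1 matching b row(s), so 1 row(s) emitted.
- venue_id=3, zone=AX: no b row matches, row kept with b columns NULL.
- venue_id=2, zone=OC: no b row matches, row kept with b columns NULL.
After projecting and ordering:
b.zone | v.vname
AX | Pavilion
UI | Dome
NULL | Arena
NULL | Dome
NULL | Dome
NULL | Gallery
NULL | Studio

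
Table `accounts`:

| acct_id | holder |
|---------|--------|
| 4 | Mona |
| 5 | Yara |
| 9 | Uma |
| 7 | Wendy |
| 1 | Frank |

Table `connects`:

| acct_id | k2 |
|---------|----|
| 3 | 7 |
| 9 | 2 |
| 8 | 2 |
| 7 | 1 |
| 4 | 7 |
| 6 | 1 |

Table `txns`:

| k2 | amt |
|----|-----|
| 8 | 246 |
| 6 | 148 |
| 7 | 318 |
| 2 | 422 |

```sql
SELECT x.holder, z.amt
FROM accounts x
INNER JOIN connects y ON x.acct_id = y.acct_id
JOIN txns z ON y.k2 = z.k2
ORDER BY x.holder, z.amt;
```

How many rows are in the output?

2

Joins associate left-to-right: accounts INNER JOIN connects on acct_id gives 3 intermediate row(s).
Then INNER JOIN `txns z` on k2: keep only rows whose y.k2 appears in z.
Result: 2 row(s).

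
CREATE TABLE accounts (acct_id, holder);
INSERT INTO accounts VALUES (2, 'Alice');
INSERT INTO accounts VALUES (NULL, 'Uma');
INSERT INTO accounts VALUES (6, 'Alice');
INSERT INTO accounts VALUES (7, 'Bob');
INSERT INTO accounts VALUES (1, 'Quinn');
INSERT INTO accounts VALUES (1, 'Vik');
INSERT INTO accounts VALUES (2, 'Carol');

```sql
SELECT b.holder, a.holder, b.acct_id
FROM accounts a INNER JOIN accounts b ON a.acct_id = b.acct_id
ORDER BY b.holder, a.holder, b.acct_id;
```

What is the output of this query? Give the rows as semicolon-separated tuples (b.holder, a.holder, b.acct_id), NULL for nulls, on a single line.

(Alice, Alice, 2); (Alice, Alice, 6); (Alice, Carol, 2); (Bob, Bob, 7); (Carol, Alice, 2); (Carol, Carol, 2); (Quinn, Quinn, 1); (Quinn, Vik, 1); (Vik, Quinn, 1); (Vik, Vik, 1)

INNER JOIN keeps only pairs where the ON condition holds.
Matching on a.acct_id = b.acct_id. A NULL in a compared column never satisfies the condition.
Matched pairs: 10.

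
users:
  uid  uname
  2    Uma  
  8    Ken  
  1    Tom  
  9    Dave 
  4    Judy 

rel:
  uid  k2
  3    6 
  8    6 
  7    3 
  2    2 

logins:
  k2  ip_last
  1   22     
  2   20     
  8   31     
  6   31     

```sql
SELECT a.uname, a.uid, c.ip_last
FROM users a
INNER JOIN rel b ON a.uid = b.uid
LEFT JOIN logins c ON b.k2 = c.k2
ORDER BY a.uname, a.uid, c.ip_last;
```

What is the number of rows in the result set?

2

Evaluate left to right. First `users a INNER JOIN rel b` on uid: 2 row(s).
Then LEFT JOIN `logins c` on k2: each of those 2 rows is kept; rows whose b.k2 has no match in c get NULL for c's columns.
Result: 2 row(s).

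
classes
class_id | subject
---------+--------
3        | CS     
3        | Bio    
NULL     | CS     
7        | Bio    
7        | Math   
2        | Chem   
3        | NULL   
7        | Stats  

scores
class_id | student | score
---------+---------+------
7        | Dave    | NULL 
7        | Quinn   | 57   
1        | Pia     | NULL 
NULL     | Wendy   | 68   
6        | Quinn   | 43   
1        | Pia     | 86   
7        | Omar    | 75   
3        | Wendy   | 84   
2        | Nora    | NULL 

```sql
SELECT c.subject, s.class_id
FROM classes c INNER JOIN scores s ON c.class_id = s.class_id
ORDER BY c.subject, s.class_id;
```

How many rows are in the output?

INNER JOIN keeps only pairs where the ON condition holds.
Matching on c.class_id = s.class_id. A NULL in a compared column never satisfies the condition.
- c[0] class_id=3 → 1 match(es) in s → 1 row(s).
- c[1] class_id=3 → 1 match(es) in s → 1 row(s).
- c[2] class_id=NULL → no match; dropped.
- c[3] class_id=7 → 3 match(es) in s → 3 row(s).
- c[4] class_id=7 → 3 match(es) in s → 3 row(s).
- c[5] class_id=2 → 1 match(es) in s → 1 row(s).
- c[6] class_id=3 → 1 match(es) in s → 1 row(s).
- c[7] class_id=7 → 3 match(es) in s → 3 row(s).
Total: 13 rows.

13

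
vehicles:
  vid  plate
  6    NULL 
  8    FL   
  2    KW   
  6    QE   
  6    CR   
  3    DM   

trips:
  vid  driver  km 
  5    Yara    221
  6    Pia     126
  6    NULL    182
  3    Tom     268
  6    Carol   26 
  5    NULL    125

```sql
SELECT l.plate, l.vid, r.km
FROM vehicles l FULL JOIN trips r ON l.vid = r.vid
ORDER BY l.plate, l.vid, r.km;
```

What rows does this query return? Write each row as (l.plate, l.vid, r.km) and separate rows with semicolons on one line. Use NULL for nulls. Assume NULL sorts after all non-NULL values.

(CR, 6, 26); (CR, 6, 126); (CR, 6, 182); (DM, 3, 268); (FL, 8, NULL); (KW, 2, NULL); (QE, 6, 26); (QE, 6, 126); (QE, 6, 182); (NULL, 6, 26); (NULL, 6, 126); (NULL, 6, 182); (NULL, NULL, 125); (NULL, NULL, 221)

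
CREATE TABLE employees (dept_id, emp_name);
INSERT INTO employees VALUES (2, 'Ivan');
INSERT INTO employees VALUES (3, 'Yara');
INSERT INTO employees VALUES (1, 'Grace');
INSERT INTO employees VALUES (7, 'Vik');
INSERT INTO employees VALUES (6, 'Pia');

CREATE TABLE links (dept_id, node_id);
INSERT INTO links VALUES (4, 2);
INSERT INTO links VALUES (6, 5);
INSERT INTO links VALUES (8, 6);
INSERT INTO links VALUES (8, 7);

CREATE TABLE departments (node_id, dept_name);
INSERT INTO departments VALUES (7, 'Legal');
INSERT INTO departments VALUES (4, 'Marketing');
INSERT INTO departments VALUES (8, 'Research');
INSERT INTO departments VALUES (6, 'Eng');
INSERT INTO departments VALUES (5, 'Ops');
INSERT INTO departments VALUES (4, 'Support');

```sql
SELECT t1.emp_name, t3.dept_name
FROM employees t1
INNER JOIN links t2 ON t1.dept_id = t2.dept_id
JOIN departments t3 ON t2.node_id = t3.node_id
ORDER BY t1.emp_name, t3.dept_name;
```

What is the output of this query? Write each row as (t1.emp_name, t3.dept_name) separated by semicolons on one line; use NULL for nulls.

Step 1 — t1 INNER JOIN t2 on dept_id → 1 row(s).
Then INNER JOIN `departments t3` on node_id: keep only rows whose t2.node_id appears in t3.

(Pia, Ops)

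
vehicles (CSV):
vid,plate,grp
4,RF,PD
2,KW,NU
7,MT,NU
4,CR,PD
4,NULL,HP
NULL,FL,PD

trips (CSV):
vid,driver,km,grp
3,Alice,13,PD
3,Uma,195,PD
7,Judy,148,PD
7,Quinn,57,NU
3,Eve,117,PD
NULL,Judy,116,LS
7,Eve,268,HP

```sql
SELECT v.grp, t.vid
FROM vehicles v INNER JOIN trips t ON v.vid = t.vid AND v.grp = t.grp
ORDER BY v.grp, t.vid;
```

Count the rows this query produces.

1

INNER JOIN keeps only pairs where the ON condition holds.
Matching on v.vid = t.vid AND v.grp = t.grp. A NULL in a compared column never satisfies the condition.
Matched pairs: 1.
Total: 1 rows.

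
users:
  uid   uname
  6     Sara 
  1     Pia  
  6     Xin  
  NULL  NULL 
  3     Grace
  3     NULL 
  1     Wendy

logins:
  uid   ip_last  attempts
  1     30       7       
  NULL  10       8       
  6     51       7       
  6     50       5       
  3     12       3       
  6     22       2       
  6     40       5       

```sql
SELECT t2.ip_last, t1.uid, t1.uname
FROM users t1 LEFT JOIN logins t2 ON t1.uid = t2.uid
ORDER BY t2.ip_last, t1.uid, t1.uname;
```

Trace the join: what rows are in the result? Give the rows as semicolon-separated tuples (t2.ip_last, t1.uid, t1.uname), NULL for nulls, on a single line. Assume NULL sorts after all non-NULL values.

(12, 3, Grace); (12, 3, NULL); (22, 6, Sara); (22, 6, Xin); (30, 1, Pia); (30, 1, Wendy); (40, 6, Sara); (40, 6, Xin); (50, 6, Sara); (50, 6, Xin); (51, 6, Sara); (51, 6, Xin); (NULL, NULL, NULL)

LEFT JOIN keeps every row from `users`; unmatched rows get NULL for `logins`'s columns.
Matching on t1.uid = t2.uid. A NULL in a compared column never satisfies the condition.
- uid=6: 4 matching t2 row(s), so 4 row(s) emitted.
- uid=1: 1 matching t2 row(s), so 1 row(s) emitted.
- uid=6: 4 matching t2 row(s), so 4 row(s) emitted.
- uid=NULL: no t2 row matches, row kept with t2 columns NULL.
- uid=3: 1 matching t2 row(s), so 1 row(s) emitted.
- uid=3: 1 matching t2 row(s), so 1 row(s) emitted.
- uid=1: 1 matching t2 row(s), so 1 row(s) emitted.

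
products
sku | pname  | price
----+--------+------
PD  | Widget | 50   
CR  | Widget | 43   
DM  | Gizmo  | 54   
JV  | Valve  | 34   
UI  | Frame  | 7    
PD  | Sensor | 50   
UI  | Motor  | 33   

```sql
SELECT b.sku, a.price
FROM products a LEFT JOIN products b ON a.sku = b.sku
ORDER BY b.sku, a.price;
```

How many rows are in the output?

LEFT JOIN keeps every row from `products a`; unmatched rows get NULL for `products b`'s columns.
Matching on a.sku = b.sku.
Matched pairs: 11; unmatched a rows kept: 0.
Total: 11 rows.

11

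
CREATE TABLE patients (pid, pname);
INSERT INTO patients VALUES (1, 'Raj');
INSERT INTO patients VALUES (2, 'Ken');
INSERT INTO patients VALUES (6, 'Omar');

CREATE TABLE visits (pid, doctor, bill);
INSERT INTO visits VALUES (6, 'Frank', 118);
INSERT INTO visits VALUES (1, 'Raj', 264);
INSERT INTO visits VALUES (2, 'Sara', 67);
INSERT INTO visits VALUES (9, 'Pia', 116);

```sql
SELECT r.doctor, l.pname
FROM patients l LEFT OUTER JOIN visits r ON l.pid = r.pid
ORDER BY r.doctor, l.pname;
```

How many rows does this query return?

3

LEFT JOIN keeps every row from `patients`; unmatched rows get NULL for `visits`'s columns.
Matching on l.pid = r.pid.
Matched pairs: 3; unmatched l rows kept: 0.
Total: 3 rows.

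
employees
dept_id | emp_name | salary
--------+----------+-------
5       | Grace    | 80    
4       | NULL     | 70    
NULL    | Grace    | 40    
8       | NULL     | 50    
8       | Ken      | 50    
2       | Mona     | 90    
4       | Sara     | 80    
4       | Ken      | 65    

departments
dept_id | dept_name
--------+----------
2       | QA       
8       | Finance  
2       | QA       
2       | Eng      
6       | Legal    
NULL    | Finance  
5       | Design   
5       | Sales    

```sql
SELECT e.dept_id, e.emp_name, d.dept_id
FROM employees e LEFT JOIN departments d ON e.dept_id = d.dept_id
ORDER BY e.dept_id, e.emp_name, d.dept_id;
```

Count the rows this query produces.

11

LEFT JOIN keeps every row from `employees`; unmatched rows get NULL for `departments`'s columns.
Matching on e.dept_id = d.dept_id. A NULL in a compared column never satisfies the condition.
- e[0] dept_id=5 → 2 match(es) in d → 2 row(s).
- e[1] dept_id=4 → no match; kept with NULLs on the d side.
- e[2] dept_id=NULL → no match; kept with NULLs on the d side.
- e[3] dept_id=8 → 1 match(es) in d → 1 row(s).
- e[4] dept_id=8 → 1 match(es) in d → 1 row(s).
- e[5] dept_id=2 → 3 match(es) in d → 3 row(s).
- e[6] dept_id=4 → no match; kept with NULLs on the d side.
- e[7] dept_id=4 → no match; kept with NULLs on the d side.
Total: 7 matched + 4 padded = 11 rows.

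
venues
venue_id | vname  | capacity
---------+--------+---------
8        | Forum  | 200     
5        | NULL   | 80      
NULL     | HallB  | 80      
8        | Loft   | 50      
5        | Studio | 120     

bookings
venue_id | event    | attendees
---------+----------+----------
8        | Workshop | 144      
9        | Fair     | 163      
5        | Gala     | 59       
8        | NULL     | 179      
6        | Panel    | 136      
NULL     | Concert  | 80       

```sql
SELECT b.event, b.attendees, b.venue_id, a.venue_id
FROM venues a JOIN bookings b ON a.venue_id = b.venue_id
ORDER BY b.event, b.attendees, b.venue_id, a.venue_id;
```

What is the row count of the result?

INNER JOIN keeps only pairs where the ON condition holds.
Matching on a.venue_id = b.venue_id. A NULL in a compared column never satisfies the condition.
- venue_id=8: 2 matching b row(s), so 2 row(s) emitted.
- venue_id=5: 1 matching b row(s), so 1 row(s) emitted.
- venue_id=NULL: no matching b row, dropped.
- venue_id=8: 2 matching b row(s), so 2 row(s) emitted.
- venue_id=5: 1 matching b row(s), so 1 row(s) emitted.
Total: 6 rows.

6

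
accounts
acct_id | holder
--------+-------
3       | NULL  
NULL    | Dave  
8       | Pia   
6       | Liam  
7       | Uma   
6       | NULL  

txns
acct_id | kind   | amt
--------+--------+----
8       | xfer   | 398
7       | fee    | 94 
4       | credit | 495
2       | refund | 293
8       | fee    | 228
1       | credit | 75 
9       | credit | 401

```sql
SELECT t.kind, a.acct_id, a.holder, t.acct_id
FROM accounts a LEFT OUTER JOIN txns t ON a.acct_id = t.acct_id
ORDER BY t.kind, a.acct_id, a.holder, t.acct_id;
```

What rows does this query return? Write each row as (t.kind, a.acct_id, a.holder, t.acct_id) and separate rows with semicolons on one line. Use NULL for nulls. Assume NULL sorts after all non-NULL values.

LEFT JOIN keeps every row from `accounts`; unmatched rows get NULL for `txns`'s columns.
Matching on a.acct_id = t.acct_id. A NULL in a compared column never satisfies the condition.
Matched pairs: 3; unmatched a rows kept: 4.

(fee, 7, Uma, 7); (fee, 8, Pia, 8); (xfer, 8, Pia, 8); (NULL, 3, NULL, NULL); (NULL, 6, Liam, NULL); (NULL, 6, NULL, NULL); (NULL, NULL, Dave, NULL)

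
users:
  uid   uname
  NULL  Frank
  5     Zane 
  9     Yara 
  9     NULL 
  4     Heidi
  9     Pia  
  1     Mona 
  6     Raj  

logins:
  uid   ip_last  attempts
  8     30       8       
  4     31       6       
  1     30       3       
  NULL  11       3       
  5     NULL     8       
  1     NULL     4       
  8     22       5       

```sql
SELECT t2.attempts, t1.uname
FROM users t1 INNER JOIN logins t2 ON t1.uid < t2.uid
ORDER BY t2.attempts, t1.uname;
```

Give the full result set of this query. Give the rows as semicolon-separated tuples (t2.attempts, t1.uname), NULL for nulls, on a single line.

(5, Heidi); (5, Mona); (5, Raj); (5, Zane); (6, Mona); (8, Heidi); (8, Heidi); (8, Mona); (8, Mona); (8, Raj); (8, Zane)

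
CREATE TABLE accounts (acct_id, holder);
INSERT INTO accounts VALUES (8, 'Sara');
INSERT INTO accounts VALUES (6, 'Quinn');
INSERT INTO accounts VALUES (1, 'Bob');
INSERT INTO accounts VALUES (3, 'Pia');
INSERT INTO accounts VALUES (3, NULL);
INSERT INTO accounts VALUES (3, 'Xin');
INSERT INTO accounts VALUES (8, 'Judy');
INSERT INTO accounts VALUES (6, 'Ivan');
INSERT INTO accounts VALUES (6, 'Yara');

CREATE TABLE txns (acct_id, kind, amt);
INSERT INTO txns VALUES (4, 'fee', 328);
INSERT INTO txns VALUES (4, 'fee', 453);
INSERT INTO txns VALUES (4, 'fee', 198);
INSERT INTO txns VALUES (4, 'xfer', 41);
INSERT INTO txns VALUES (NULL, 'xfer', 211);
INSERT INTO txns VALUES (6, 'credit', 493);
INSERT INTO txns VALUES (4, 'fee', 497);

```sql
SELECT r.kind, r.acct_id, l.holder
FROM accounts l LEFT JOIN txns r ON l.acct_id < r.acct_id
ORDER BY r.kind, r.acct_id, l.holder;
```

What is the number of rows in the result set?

29

LEFT JOIN keeps every row from `accounts`; unmatched rows get NULL for `txns`'s columns.
Matching on l.acct_id < r.acct_id. A NULL in a compared column never satisfies the condition.
- acct_id=8: no r row matches, row kept with r columns NULL.
- acct_id=6: no r row matches, row kept with r columns NULL.
- acct_id=1: 6 matching r row(s), so 6 row(s) emitted.
- acct_id=3: 6 matching r row(s), so 6 row(s) emitted.
- acct_id=3: 6 matching r row(s), so 6 row(s) emitted.
- acct_id=3: 6 matching r row(s), so 6 row(s) emitted.
- acct_id=8: no r row matches, row kept with r columns NULL.
- acct_id=6: no r row matches, row kept with r columns NULL.
- acct_id=6: no r row matches, row kept with r columns NULL.
Total: 24 matched + 5 padded = 29 rows.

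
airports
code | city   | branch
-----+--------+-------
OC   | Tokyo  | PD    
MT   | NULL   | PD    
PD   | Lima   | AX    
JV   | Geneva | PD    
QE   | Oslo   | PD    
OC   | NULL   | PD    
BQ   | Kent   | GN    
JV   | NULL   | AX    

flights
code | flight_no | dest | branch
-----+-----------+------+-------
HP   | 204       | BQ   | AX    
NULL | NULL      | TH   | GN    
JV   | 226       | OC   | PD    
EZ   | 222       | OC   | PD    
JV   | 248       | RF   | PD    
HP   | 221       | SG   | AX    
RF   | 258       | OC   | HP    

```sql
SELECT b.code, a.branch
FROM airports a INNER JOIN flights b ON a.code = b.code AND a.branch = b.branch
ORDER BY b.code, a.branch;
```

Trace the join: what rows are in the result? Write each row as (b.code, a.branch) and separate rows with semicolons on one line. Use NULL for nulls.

(JV, PD); (JV, PD)

INNER JOIN keeps only pairs where the ON condition holds.
Matching on a.code = b.code AND a.branch = b.branch. A NULL in a compared column never satisfies the condition.
Matched pairs: 2.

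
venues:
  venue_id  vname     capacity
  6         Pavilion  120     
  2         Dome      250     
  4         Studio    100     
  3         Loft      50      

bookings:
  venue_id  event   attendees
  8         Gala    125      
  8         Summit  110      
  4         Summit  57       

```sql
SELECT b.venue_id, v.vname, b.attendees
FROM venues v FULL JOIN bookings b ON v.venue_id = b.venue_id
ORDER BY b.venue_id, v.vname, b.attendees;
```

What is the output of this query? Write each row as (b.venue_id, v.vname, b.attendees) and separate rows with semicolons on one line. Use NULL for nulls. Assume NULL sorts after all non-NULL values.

FULL OUTER JOIN keeps every row from both sides; unmatched rows get NULL for the other side's columns.
Matching on v.venue_id = b.venue_id.
Matched pairs: 1; unmatched v rows kept: 3; unmatched b rows kept: 2.

(4, Studio, 57); (8, NULL, 110); (8, NULL, 125); (NULL, Dome, NULL); (NULL, Loft, NULL); (NULL, Pavilion, NULL)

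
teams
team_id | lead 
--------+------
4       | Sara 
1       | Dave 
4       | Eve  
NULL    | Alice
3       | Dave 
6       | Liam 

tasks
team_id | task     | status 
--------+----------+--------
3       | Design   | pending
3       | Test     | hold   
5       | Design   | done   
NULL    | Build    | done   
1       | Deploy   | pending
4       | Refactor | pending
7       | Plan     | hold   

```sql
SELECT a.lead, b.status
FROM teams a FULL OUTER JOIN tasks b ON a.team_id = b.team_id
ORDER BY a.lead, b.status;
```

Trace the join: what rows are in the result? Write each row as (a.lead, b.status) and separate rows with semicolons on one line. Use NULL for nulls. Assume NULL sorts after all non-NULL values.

(Alice, NULL); (Dave, hold); (Dave, pending); (Dave, pending); (Eve, pending); (Liam, NULL); (Sara, pending); (NULL, done); (NULL, done); (NULL, hold)

FULL OUTER JOIN keeps every row from both sides; unmatched rows get NULL for the other side's columns.
Matching on a.team_id = b.team_id. A NULL in a compared column never satisfies the condition.
- a (team_id=4) pairs with 1 row(s) of b.
- a (team_id=1) pairs with 1 row(s) of b.
- a (team_id=4) pairs with 1 row(s) of b.
- a (team_id=NULL) has no partner → padded with NULL.
- a (team_id=3) pairs with 2 row(s) of b.
- a (team_id=6) has no partner → padded with NULL.
- 3 row(s) from b found no a partner → padded with NULL.
After projecting and ordering:
a.lead | b.status
Alice | NULL
Dave | hold
Dave | pending
Dave | pending
Eve | pending
Liam | NULL
Sara | pending
NULL | done
NULL | done
NULL | hold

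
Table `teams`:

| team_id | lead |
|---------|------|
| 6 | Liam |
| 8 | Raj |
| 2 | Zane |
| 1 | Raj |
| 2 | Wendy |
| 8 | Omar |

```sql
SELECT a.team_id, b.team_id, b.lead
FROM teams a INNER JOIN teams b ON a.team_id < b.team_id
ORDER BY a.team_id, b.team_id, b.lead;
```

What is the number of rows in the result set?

13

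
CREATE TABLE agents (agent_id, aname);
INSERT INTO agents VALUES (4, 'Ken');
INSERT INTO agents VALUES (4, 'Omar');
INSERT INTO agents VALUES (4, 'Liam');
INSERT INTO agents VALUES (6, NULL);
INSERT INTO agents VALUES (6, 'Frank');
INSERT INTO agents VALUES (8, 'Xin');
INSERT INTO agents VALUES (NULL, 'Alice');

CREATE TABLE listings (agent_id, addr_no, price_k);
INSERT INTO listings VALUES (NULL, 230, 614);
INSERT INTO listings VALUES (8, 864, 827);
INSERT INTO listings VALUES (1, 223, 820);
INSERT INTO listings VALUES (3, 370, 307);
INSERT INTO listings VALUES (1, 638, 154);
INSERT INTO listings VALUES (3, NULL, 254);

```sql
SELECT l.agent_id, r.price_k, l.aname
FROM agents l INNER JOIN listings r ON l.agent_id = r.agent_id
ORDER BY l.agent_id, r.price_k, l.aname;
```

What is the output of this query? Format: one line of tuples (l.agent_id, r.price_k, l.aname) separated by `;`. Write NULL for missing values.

INNER JOIN keeps only pairs where the ON condition holds.
Matching on l.agent_id = r.agent_id. A NULL in a compared column never satisfies the condition.
Matched pairs: 1.

(8, 827, Xin)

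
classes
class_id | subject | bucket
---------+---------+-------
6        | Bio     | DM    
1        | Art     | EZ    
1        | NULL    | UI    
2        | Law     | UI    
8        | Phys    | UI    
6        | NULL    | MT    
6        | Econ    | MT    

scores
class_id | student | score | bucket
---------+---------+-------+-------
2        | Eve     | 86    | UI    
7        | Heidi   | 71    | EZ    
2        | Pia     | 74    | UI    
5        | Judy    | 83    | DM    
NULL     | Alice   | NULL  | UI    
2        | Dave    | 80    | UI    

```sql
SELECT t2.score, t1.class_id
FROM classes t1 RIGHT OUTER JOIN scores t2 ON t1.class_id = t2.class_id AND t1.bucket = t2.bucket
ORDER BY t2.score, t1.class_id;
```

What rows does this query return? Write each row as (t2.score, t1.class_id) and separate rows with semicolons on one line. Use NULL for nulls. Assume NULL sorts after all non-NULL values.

(71, NULL); (74, 2); (80, 2); (83, NULL); (86, 2); (NULL, NULL)

RIGHT JOIN keeps every row from `scores`; unmatched rows get NULL for `classes`'s columns.
Matching on t1.class_id = t2.class_id AND t1.bucket = t2.bucket. A NULL in a compared column never satisfies the condition.
- t1 (class_id=6, bucket=DM) has no partner in t2.
- t1 (class_id=1, bucket=EZ) has no partner in t2.
- t1 (class_id=1, bucket=UI) has no partner in t2.
- t1 (class_id=2, bucket=UI) pairs with 3 row(s) of t2.
- t1 (class_id=8, bucket=UI) has no partner in t2.
- t1 (class_id=6, bucket=MT) has no partner in t2.
- t1 (class_id=6, bucket=MT) has no partner in t2.
- plus 3 unmatched t2 row(s), each kept with NULL t1 columns.
After projecting and ordering:
t2.score | t1.class_id
71 | NULL
74 | 2
80 | 2
83 | NULL
86 | 2
NULL | NULL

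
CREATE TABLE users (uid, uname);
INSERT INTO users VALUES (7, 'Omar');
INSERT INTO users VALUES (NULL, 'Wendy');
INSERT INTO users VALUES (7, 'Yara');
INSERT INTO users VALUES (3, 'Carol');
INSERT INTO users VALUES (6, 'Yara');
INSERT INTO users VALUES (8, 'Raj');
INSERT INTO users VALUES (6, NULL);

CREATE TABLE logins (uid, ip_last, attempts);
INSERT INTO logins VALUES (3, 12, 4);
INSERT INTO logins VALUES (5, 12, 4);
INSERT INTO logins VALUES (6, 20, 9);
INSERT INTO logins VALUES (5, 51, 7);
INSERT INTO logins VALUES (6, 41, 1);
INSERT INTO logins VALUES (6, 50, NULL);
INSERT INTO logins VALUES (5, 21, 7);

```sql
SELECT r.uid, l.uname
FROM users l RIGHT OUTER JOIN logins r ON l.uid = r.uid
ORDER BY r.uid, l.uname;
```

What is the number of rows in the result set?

10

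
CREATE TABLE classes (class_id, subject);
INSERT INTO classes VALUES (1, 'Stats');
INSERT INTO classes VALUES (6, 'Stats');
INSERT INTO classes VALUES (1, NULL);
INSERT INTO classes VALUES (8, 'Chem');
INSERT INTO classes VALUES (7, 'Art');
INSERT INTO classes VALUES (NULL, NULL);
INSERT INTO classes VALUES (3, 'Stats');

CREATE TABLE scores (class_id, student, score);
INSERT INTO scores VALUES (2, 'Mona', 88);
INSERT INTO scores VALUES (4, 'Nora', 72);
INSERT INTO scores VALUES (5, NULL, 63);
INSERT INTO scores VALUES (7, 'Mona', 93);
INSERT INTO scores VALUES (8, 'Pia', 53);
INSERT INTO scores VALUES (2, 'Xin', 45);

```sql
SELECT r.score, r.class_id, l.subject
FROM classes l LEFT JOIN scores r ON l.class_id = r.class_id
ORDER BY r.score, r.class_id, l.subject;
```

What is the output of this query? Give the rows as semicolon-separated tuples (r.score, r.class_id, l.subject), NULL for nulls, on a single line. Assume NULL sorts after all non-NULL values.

LEFT JOIN keeps every row from `classes`; unmatched rows get NULL for `scores`'s columns.
Matching on l.class_id = r.class_id. A NULL in a compared column never satisfies the condition.
- l (class_id=1) has no partner → padded with NULL.
- l (class_id=6) has no partner → padded with NULL.
- l (class_id=1) has no partner → padded with NULL.
- l (class_id=8) pairs with 1 row(s) of r.
- l (class_id=7) pairs with 1 row(s) of r.
- l (class_id=NULL) has no partner → padded with NULL.
- l (class_id=3) has no partner → padded with NULL.
After projecting and ordering:
r.score | r.class_id | l.subject
53 | 8 | Chem
93 | 7 | Art
NULL | NULL | Stats
NULL | NULL | Stats
NULL | NULL | Stats
NULL | NULL | NULL
NULL | NULL | NULL

(53, 8, Chem); (93, 7, Art); (NULL, NULL, Stats); (NULL, NULL, Stats); (NULL, NULL, Stats); (NULL, NULL, NULL); (NULL, NULL, NULL)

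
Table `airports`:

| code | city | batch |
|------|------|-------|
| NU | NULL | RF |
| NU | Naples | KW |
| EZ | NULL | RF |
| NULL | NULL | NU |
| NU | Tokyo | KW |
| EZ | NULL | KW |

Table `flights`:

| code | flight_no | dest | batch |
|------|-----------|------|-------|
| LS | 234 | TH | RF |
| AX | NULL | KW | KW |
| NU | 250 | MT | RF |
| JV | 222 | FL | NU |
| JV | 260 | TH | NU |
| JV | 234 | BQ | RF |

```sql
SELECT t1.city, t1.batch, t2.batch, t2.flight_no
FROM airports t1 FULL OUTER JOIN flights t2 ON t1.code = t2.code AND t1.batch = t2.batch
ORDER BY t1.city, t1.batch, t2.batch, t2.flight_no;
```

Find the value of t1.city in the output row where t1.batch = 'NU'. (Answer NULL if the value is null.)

FULL OUTER JOIN keeps every row from both sides; unmatched rows get NULL for the other side's columns.
Matching on t1.code = t2.code AND t1.batch = t2.batch. A NULL in a compared column never satisfies the condition.
- t1[0] code=NU, batch=RF → 1 match(es) in t2 → 1 row(s).
- t1[1] code=NU, batch=KW → no match; kept with NULLs on the t2 side.
- t1[2] code=EZ, batch=RF → no match; kept with NULLs on the t2 side.
- t1[3] code=NULL, batch=NU → no match; kept with NULLs on the t2 side.
- t1[4] code=NU, batch=KW → no match; kept with NULLs on the t2 side.
- t1[5] code=EZ, batch=KW → no match; kept with NULLs on the t2 side.
- 5 row(s) from t2 found no t1 partner → padded with NULL.

NULL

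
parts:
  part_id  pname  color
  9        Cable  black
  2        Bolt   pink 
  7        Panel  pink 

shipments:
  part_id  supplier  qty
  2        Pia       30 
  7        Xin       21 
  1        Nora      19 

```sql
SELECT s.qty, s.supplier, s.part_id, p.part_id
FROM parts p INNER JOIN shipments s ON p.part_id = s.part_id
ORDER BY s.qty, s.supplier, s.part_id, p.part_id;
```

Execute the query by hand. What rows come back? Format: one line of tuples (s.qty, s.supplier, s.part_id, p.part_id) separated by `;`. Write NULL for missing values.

INNER JOIN keeps only pairs where the ON condition holds.
Matching on p.part_id = s.part_id.
- p[0] part_id=9 → no match; dropped.
- p[1] part_id=2 → 1 match(es) in s → 1 row(s).
- p[2] part_id=7 → 1 match(es) in s → 1 row(s).
After projecting and ordering:
s.qty | s.supplier | s.part_id | p.part_id
21 | Xin | 7 | 7
30 | Pia | 2 | 2

(21, Xin, 7, 7); (30, Pia, 2, 2)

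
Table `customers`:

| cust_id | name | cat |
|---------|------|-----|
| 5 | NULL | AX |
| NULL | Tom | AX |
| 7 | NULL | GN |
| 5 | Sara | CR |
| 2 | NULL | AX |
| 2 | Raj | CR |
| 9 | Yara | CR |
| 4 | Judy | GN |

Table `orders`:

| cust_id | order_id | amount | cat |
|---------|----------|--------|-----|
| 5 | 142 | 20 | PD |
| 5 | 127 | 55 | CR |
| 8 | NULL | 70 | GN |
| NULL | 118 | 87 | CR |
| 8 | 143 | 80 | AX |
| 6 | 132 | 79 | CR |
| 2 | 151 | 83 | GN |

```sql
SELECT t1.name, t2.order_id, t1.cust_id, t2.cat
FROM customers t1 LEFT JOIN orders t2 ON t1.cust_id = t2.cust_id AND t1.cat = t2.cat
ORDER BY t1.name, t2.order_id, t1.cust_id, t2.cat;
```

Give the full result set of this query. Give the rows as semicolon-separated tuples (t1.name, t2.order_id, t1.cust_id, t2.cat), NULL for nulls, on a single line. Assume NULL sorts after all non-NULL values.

(Judy, NULL, 4, NULL); (Raj, NULL, 2, NULL); (Sara, 127, 5, CR); (Tom, NULL, NULL, NULL); (Yara, NULL, 9, NULL); (NULL, NULL, 2, NULL); (NULL, NULL, 5, NULL); (NULL, NULL, 7, NULL)

LEFT JOIN keeps every row from `customers`; unmatched rows get NULL for `orders`'s columns.
Matching on t1.cust_id = t2.cust_id AND t1.cat = t2.cat. A NULL in a compared column never satisfies the condition.
- t1 row (cust_id=5, cat=AX): no match → kept, t2 columns NULL.
- t1 row (cust_id=NULL, cat=AX): no match → kept, t2 columns NULL.
- t1 row (cust_id=7, cat=GN): no match → kept, t2 columns NULL.
- t1 row (cust_id=5, cat=CR): matches 1 t2 row(s) → 1 output row(s).
- t1 row (cust_id=2, cat=AX): no match → kept, t2 columns NULL.
- t1 row (cust_id=2, cat=CR): no match → kept, t2 columns NULL.
- t1 row (cust_id=9, cat=CR): no match → kept, t2 columns NULL.
- t1 row (cust_id=4, cat=GN): no match → kept, t2 columns NULL.
After projecting and ordering:
t1.name | t2.order_id | t1.cust_id | t2.cat
Judy | NULL | 4 | NULL
Raj | NULL | 2 | NULL
Sara | 127 | 5 | CR
Tom | NULL | NULL | NULL
Yara | NULL | 9 | NULL
NULL | NULL | 2 | NULL
NULL | NULL | 5 | NULL
NULL | NULL | 7 | NULL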